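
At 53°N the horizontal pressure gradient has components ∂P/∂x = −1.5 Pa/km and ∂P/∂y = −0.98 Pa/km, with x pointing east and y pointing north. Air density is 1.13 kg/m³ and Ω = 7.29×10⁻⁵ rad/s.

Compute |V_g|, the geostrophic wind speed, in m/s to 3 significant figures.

Coriolis parameter at 53°N:
f = 2Ω sin φ = 2 × 7.29×10⁻⁵ × sin 53° = 1.16×10⁻⁴ s⁻¹
Component geostrophic relations (x east, y north):
u_g = −(1/(fρ)) ∂P/∂y,  v_g = (1/(fρ)) ∂P/∂x
u_g = −(−0.98×10⁻³)/(1.16×10⁻⁴ × 1.13) = 7.45 m/s;  v_g = (−1.5×10⁻³)/(1.16×10⁻⁴ × 1.13) = −11.4 m/s
|V_g| = √(u_g² + v_g²) = 13.6 m/s

13.6 m/s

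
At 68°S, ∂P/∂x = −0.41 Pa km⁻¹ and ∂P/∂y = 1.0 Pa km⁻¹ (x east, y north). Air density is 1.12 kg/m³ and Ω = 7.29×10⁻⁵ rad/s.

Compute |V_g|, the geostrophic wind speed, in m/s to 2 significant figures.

Coriolis parameter at 68°S:
f = 2Ω sin φ = 2 × 7.29×10⁻⁵ × sin 68° = 1.35×10⁻⁴ s⁻¹
In the Southern Hemisphere f is negative: f = −1.35×10⁻⁴ s⁻¹.
Component geostrophic relations (x east, y north):
u_g = −(1/(fρ)) ∂P/∂y,  v_g = (1/(fρ)) ∂P/∂x
u_g = −(1.0×10⁻³)/(−1.35×10⁻⁴ × 1.12) = 6.60 m/s;  v_g = (−0.41×10⁻³)/(−1.35×10⁻⁴ × 1.12) = 2.71 m/s
|V_g| = √(u_g² + v_g²) = 7.14 m/s

7.1 m/s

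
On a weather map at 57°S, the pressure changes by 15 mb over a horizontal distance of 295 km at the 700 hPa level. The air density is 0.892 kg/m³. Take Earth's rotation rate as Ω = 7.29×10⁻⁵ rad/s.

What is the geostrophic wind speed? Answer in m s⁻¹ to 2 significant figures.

47 m s⁻¹

Coriolis parameter at 57°S:
f = 2Ω sin φ = 2 × 7.29×10⁻⁵ × sin 57° = 1.22×10⁻⁴ s⁻¹
Pressure gradient: |∂P/∂n| = 1500 Pa / 295000 m = 5.08×10⁻³ Pa/m
Geostrophic balance (pressure-gradient force = Coriolis force):
V_g = (1/(fρ)) |∂P/∂n| = 5.08×10⁻³ / (1.22×10⁻⁴ × 0.892) = 46.6 m/s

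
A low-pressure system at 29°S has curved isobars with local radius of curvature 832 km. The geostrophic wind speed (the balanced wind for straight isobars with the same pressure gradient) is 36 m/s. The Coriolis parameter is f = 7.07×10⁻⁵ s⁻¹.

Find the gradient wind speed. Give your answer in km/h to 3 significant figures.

Around a low, centrifugal force acts outward with Coriolis, so pressure-gradient force balances both:
(1/ρ)|∂P/∂n| = fV + V²/R  →  V² + fR·V − fR·V_g = 0
With fR = 7.07×10⁻⁵ × 832×10³ m = 58.8 m/s:
V = [−fR + √((fR)² + 4 fR V_g)]/2 = [−58.8 + √(58.8² + 4×58.8×36)]/2 = 25.2 m/s
Subgeostrophic (V < V_g = 36 m/s), as expected around a low.
Converting: 25.2 m/s × 3.6 = 90.7 km/h

90.7 km/h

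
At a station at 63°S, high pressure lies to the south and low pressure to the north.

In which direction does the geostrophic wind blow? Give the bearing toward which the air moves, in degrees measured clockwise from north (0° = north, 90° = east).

The pressure-gradient force points toward the north (bearing 000°).
Geostrophic balance: in the Southern Hemisphere the Coriolis force deflects motion to the left, so the geostrophic wind blows 90° to the left of the pressure-gradient force (low pressure on the right).
Rotating 000° by 90° counterclockwise gives 270° — the wind blows toward the west.

270°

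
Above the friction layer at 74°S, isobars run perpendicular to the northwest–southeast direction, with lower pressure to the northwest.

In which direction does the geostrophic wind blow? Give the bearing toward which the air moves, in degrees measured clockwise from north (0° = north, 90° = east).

The pressure-gradient force points toward the northwest (bearing 315°).
Geostrophic balance: in the Southern Hemisphere the Coriolis force deflects motion to the left, so the geostrophic wind blows 90° to the left of the pressure-gradient force (low pressure on the right).
Rotating 315° by 90° counterclockwise gives 225° — the wind blows toward the southwest.

225°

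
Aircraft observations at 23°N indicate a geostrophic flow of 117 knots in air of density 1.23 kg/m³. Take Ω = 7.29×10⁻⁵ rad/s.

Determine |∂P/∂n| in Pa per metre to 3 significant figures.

Coriolis parameter at 23°N:
f = 2Ω sin φ = 2 × 7.29×10⁻⁵ × sin 23° = 5.70×10⁻⁵ s⁻¹
Wind speed in SI: 117 knots = 60.2 m/s
Geostrophic balance rearranged: |∂P/∂n| = f ρ V_g
|∂P/∂n| = 5.70×10⁻⁵ × 1.23 × 60.2 = 4.22×10⁻³ Pa/m

4.22×10⁻³ Pa/m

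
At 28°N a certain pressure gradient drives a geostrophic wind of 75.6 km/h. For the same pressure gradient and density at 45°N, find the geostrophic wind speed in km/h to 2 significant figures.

With the same pressure gradient and density, V_g ∝ 1/f ∝ 1/sin φ.
V₂ = V₁ · sin φ₁ / sin φ₂ = 75.6 × sin 28° / sin 45°
V₂ = 75.6 × 0.4695/0.7071 = 50 km/h

50 km/h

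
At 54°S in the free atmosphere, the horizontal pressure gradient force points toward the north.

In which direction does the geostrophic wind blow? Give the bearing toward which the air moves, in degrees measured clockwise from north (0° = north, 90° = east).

The pressure-gradient force points toward the north (bearing 000°).
Geostrophic balance: in the Southern Hemisphere the Coriolis force deflects motion to the left, so the geostrophic wind blows 90° to the left of the pressure-gradient force (low pressure on the right).
Rotating 000° by 90° counterclockwise gives 270° — the wind blows toward the west.

270°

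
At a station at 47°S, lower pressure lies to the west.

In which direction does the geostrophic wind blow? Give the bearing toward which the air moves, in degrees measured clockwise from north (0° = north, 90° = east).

180°

The pressure-gradient force points toward the west (bearing 270°).
Geostrophic balance: in the Southern Hemisphere the Coriolis force deflects motion to the left, so the geostrophic wind blows 90° to the left of the pressure-gradient force (low pressure on the right).
Rotating 270° by 90° counterclockwise gives 180° — the wind blows toward the south.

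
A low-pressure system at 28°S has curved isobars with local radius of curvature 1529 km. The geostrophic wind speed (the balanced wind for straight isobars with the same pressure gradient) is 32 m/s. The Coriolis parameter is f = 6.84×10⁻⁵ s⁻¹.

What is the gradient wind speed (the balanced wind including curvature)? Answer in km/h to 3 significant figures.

Around a low, centrifugal force acts outward with Coriolis, so pressure-gradient force balances both:
(1/ρ)|∂P/∂n| = fV + V²/R  →  V² + fR·V − fR·V_g = 0
With fR = 6.84×10⁻⁵ × 1529×10³ m = 105 m/s:
V = [−fR + √((fR)² + 4 fR V_g)]/2 = [−105 + √(105² + 4×105×32)]/2 = 25.7 m/s
Subgeostrophic (V < V_g = 32 m/s), as expected around a low.
Converting: 25.7 m/s × 3.6 = 92.5 km/h

92.5 km/h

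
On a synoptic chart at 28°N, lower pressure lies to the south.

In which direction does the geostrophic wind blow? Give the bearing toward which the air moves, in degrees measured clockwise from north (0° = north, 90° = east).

270°

The pressure-gradient force points toward the south (bearing 180°).
Geostrophic balance: in the Northern Hemisphere the Coriolis force deflects motion to the right, so the geostrophic wind blows 90° to the right of the pressure-gradient force (low pressure on the left).
Rotating 180° by 90° clockwise gives 270° — the wind blows toward the west.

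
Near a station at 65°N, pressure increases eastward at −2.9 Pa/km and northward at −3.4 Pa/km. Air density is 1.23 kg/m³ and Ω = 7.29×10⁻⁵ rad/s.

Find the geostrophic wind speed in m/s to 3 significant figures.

27.5 m/s

Coriolis parameter at 65°N:
f = 2Ω sin φ = 2 × 7.29×10⁻⁵ × sin 65° = 1.32×10⁻⁴ s⁻¹
Component geostrophic relations (x east, y north):
u_g = −(1/(fρ)) ∂P/∂y,  v_g = (1/(fρ)) ∂P/∂x
u_g = −(−3.4×10⁻³)/(1.32×10⁻⁴ × 1.23) = 20.9 m/s;  v_g = (−2.9×10⁻³)/(1.32×10⁻⁴ × 1.23) = −17.8 m/s
|V_g| = √(u_g² + v_g²) = 27.5 m/s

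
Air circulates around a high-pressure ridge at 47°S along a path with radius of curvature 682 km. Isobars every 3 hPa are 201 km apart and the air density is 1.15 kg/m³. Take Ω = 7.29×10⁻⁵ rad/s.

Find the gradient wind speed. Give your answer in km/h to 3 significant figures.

55.6 km/h

Coriolis parameter at 47°S:
f = 2Ω sin φ = 2 × 7.29×10⁻⁵ × sin 47° = 1.07×10⁻⁴ s⁻¹
Pressure gradient: |∂P/∂n| = 300 Pa / 201000 m = 1.49×10⁻³ Pa/m
Geostrophic speed: V_g = |∂P/∂n|/(fρ) = 1.49×10⁻³/(1.07×10⁻⁴ × 1.15) = 12.2 m/s
Around a high, pressure-gradient force acts outward with centrifugal, so Coriolis balances both:
fV = (1/ρ)|∂P/∂n| + V²/R  →  V² − fR·V + fR·V_g = 0
With fR = 1.07×10⁻⁴ × 682×10³ m = 72.7 m/s:
V = [fR − √((fR)² − 4 fR V_g)]/2 = [72.7 − √(72.7² − 4×72.7×12.2)]/2 = 15.5 m/s
Supergeostrophic (V > V_g = 12.2 m/s), as expected around a high.
Converting: 15.5 m/s × 3.6 = 55.6 km/h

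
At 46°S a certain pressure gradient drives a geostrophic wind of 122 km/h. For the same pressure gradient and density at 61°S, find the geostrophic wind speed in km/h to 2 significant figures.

With the same pressure gradient and density, V_g ∝ 1/f ∝ 1/sin φ.
V₂ = V₁ · sin φ₁ / sin φ₂ = 122 × sin 46° / sin 61°
V₂ = 122 × 0.7193/0.8746 = 100 km/h

100 km/h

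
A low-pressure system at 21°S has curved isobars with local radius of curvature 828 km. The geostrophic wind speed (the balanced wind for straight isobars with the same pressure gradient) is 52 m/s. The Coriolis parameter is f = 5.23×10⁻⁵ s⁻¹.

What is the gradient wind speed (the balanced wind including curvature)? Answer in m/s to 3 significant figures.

30.5 m/s

Around a low, centrifugal force acts outward with Coriolis, so pressure-gradient force balances both:
(1/ρ)|∂P/∂n| = fV + V²/R  →  V² + fR·V − fR·V_g = 0
With fR = 5.23×10⁻⁵ × 828×10³ m = 43.3 m/s:
V = [−fR + √((fR)² + 4 fR V_g)]/2 = [−43.3 + √(43.3² + 4×43.3×52)]/2 = 30.5 m/s
Subgeostrophic (V < V_g = 52 m/s), as expected around a low.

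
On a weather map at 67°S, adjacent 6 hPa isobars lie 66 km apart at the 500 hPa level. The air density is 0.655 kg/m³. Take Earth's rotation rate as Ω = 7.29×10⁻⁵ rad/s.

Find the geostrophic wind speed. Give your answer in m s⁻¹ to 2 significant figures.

Coriolis parameter at 67°S:
f = 2Ω sin φ = 2 × 7.29×10⁻⁵ × sin 67° = 1.34×10⁻⁴ s⁻¹
Pressure gradient: |∂P/∂n| = 600 Pa / 66000 m = 9.09×10⁻³ Pa/m
Geostrophic balance (pressure-gradient force = Coriolis force):
V_g = (1/(fρ)) |∂P/∂n| = 9.09×10⁻³ / (1.34×10⁻⁴ × 0.655) = 103 m/s

100 m s⁻¹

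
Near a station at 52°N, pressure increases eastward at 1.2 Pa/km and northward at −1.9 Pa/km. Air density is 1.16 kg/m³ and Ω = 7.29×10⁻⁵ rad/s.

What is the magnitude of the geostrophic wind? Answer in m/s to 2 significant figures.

Coriolis parameter at 52°N:
f = 2Ω sin φ = 2 × 7.29×10⁻⁵ × sin 52° = 1.15×10⁻⁴ s⁻¹
Component geostrophic relations (x east, y north):
u_g = −(1/(fρ)) ∂P/∂y,  v_g = (1/(fρ)) ∂P/∂x
u_g = −(−1.9×10⁻³)/(1.15×10⁻⁴ × 1.16) = 14.3 m/s;  v_g = (1.2×10⁻³)/(1.15×10⁻⁴ × 1.16) = 9.00 m/s
|V_g| = √(u_g² + v_g²) = 16.9 m/s

17 m/s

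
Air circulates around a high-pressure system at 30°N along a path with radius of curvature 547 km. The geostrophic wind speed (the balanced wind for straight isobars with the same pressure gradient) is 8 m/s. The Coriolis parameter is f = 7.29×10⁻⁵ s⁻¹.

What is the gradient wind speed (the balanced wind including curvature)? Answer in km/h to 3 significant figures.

39.9 km/h

Around a high, pressure-gradient force acts outward with centrifugal, so Coriolis balances both:
fV = (1/ρ)|∂P/∂n| + V²/R  →  V² − fR·V + fR·V_g = 0
With fR = 7.29×10⁻⁵ × 547×10³ m = 39.9 m/s:
V = [fR − √((fR)² − 4 fR V_g)]/2 = [39.9 − √(39.9² − 4×39.9×8)]/2 = 11.1 m/s
Supergeostrophic (V > V_g = 8 m/s), as expected around a high.
Converting: 11.1 m/s × 3.6 = 39.9 km/h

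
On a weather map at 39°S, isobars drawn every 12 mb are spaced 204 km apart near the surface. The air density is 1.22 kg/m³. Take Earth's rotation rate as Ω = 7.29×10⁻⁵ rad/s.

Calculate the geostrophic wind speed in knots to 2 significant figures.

Coriolis parameter at 39°S:
f = 2Ω sin φ = 2 × 7.29×10⁻⁵ × sin 39° = 9.18×10⁻⁵ s⁻¹
Pressure gradient: |∂P/∂n| = 1200 Pa / 204000 m = 5.88×10⁻³ Pa/m
Geostrophic balance (pressure-gradient force = Coriolis force):
V_g = (1/(fρ)) |∂P/∂n| = 5.88×10⁻³ / (9.18×10⁻⁵ × 1.22) = 52.5 m/s
Converting: 52.5 m/s × 1.944 = 100 knots

100 knots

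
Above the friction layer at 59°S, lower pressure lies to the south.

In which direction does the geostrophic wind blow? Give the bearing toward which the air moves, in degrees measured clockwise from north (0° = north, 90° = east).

The pressure-gradient force points toward the south (bearing 180°).
Geostrophic balance: in the Southern Hemisphere the Coriolis force deflects motion to the left, so the geostrophic wind blows 90° to the left of the pressure-gradient force (low pressure on the right).
Rotating 180° by 90° counterclockwise gives 090° — the wind blows toward the east.

090°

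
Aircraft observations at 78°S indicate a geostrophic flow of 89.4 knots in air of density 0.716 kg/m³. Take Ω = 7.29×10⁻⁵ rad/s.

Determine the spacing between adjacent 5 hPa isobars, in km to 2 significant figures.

Coriolis parameter at 78°S:
f = 2Ω sin φ = 2 × 7.29×10⁻⁵ × sin 78° = 1.43×10⁻⁴ s⁻¹
Wind speed in SI: 89.4 knots = 46.0 m/s
Geostrophic balance rearranged: |∂P/∂n| = f ρ V_g
|∂P/∂n| = 1.43×10⁻⁴ × 0.716 × 46.0 = 4.70×10⁻³ Pa/m
Isobar spacing: Δn = ΔP/|∂P/∂n| = 500 Pa / 4.70×10⁻³ Pa/m = 106468 m ≈ 110 km

110 km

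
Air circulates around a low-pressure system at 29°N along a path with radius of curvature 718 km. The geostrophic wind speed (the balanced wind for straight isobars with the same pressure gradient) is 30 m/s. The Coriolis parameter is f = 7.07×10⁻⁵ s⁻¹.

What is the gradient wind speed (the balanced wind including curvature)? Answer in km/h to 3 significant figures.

Around a low, centrifugal force acts outward with Coriolis, so pressure-gradient force balances both:
(1/ρ)|∂P/∂n| = fV + V²/R  →  V² + fR·V − fR·V_g = 0
With fR = 7.07×10⁻⁵ × 718×10³ m = 50.8 m/s:
V = [−fR + √((fR)² + 4 fR V_g)]/2 = [−50.8 + √(50.8² + 4×50.8×30)]/2 = 21.2 m/s
Subgeostrophic (V < V_g = 30 m/s), as expected around a low.
Converting: 21.2 m/s × 3.6 = 76.2 km/h

76.2 km/h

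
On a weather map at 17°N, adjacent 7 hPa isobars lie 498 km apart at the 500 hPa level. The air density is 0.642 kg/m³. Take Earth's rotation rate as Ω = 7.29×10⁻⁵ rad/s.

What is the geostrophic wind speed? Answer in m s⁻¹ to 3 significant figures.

Coriolis parameter at 17°N:
f = 2Ω sin φ = 2 × 7.29×10⁻⁵ × sin 17° = 4.26×10⁻⁵ s⁻¹
Pressure gradient: |∂P/∂n| = 700 Pa / 498000 m = 1.41×10⁻³ Pa/m
Geostrophic balance (pressure-gradient force = Coriolis force):
V_g = (1/(fρ)) |∂P/∂n| = 1.41×10⁻³ / (4.26×10⁻⁵ × 0.642) = 51.4 m/s

51.4 m s⁻¹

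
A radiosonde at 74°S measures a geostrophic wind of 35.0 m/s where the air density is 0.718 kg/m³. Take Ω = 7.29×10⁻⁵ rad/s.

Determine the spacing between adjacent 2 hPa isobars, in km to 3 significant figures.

Coriolis parameter at 74°S:
f = 2Ω sin φ = 2 × 7.29×10⁻⁵ × sin 74° = 1.40×10⁻⁴ s⁻¹
Geostrophic balance rearranged: |∂P/∂n| = f ρ V_g
|∂P/∂n| = 1.40×10⁻⁴ × 0.718 × 35.0 = 3.52×10⁻³ Pa/m
Isobar spacing: Δn = ΔP/|∂P/∂n| = 200 Pa / 3.52×10⁻³ Pa/m = 56786 m ≈ 56.8 km

56.8 km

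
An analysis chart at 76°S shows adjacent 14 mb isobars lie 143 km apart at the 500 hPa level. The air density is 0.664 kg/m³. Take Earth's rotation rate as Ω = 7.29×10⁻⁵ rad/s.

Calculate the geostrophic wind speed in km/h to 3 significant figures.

Coriolis parameter at 76°S:
f = 2Ω sin φ = 2 × 7.29×10⁻⁵ × sin 76° = 1.41×10⁻⁴ s⁻¹
Pressure gradient: |∂P/∂n| = 1400 Pa / 143000 m = 9.79×10⁻³ Pa/m
Geostrophic balance (pressure-gradient force = Coriolis force):
V_g = (1/(fρ)) |∂P/∂n| = 9.79×10⁻³ / (1.41×10⁻⁴ × 0.664) = 104 m/s
Converting: 104 m/s × 3.6 = 375 km/h

375 km/h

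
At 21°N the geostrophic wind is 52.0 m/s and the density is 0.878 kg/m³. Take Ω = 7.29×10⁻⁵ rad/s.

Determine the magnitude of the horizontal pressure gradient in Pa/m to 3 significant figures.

Coriolis parameter at 21°N:
f = 2Ω sin φ = 2 × 7.29×10⁻⁵ × sin 21° = 5.23×10⁻⁵ s⁻¹
Geostrophic balance rearranged: |∂P/∂n| = f ρ V_g
|∂P/∂n| = 5.23×10⁻⁵ × 0.878 × 52.0 = 2.39×10⁻³ Pa/m

2.39×10⁻³ Pa/m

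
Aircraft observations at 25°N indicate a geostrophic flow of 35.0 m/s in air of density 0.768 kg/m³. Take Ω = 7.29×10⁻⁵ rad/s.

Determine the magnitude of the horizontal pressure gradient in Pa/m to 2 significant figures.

Coriolis parameter at 25°N:
f = 2Ω sin φ = 2 × 7.29×10⁻⁵ × sin 25° = 6.16×10⁻⁵ s⁻¹
Geostrophic balance rearranged: |∂P/∂n| = f ρ V_g
|∂P/∂n| = 6.16×10⁻⁵ × 0.768 × 35.0 = 1.66×10⁻³ Pa/m

1.7×10⁻³ Pa/m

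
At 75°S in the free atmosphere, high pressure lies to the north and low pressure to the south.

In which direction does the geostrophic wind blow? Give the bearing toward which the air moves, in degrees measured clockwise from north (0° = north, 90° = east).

The pressure-gradient force points toward the south (bearing 180°).
Geostrophic balance: in the Southern Hemisphere the Coriolis force deflects motion to the left, so the geostrophic wind blows 90° to the left of the pressure-gradient force (low pressure on the right).
Rotating 180° by 90° counterclockwise gives 090° — the wind blows toward the east.

090°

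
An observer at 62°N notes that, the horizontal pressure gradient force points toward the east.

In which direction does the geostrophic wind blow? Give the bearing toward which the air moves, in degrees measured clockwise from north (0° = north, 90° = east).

The pressure-gradient force points toward the east (bearing 090°).
Geostrophic balance: in the Northern Hemisphere the Coriolis force deflects motion to the right, so the geostrophic wind blows 90° to the right of the pressure-gradient force (low pressure on the left).
Rotating 090° by 90° clockwise gives 180° — the wind blows toward the south.

180°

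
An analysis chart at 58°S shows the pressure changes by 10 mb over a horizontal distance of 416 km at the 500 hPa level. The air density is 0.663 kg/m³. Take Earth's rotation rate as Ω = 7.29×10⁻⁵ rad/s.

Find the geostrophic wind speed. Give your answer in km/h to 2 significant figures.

110 km/h

Coriolis parameter at 58°S:
f = 2Ω sin φ = 2 × 7.29×10⁻⁵ × sin 58° = 1.24×10⁻⁴ s⁻¹
Pressure gradient: |∂P/∂n| = 1000 Pa / 416000 m = 2.40×10⁻³ Pa/m
Geostrophic balance (pressure-gradient force = Coriolis force):
V_g = (1/(fρ)) |∂P/∂n| = 2.40×10⁻³ / (1.24×10⁻⁴ × 0.663) = 29.3 m/s
Converting: 29.3 m/s × 3.6 = 110 km/h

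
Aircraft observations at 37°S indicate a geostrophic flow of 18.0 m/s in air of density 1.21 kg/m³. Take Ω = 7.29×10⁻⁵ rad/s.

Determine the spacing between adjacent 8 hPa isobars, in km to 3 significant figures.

Coriolis parameter at 37°S:
f = 2Ω sin φ = 2 × 7.29×10⁻⁵ × sin 37° = 8.77×10⁻⁵ s⁻¹
Geostrophic balance rearranged: |∂P/∂n| = f ρ V_g
|∂P/∂n| = 8.77×10⁻⁵ × 1.21 × 18.0 = 1.91×10⁻³ Pa/m
Isobar spacing: Δn = ΔP/|∂P/∂n| = 800 Pa / 1.91×10⁻³ Pa/m = 418612 m ≈ 419 km

419 km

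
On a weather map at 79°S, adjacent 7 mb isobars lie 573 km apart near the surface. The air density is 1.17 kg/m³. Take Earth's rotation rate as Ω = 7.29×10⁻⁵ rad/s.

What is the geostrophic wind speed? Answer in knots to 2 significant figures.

Coriolis parameter at 79°S:
f = 2Ω sin φ = 2 × 7.29×10⁻⁵ × sin 79° = 1.43×10⁻⁴ s⁻¹
Pressure gradient: |∂P/∂n| = 700 Pa / 573000 m = 1.22×10⁻³ Pa/m
Geostrophic balance (pressure-gradient force = Coriolis force):
V_g = (1/(fρ)) |∂P/∂n| = 1.22×10⁻³ / (1.43×10⁻⁴ × 1.17) = 7.30 m/s
Converting: 7.30 m/s × 1.944 = 14 knots

14 knots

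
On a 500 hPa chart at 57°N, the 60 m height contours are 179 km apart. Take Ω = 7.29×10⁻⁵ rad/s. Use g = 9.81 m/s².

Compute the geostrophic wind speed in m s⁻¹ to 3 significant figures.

26.9 m s⁻¹

Coriolis parameter at 57°N:
f = 2Ω sin φ = 2 × 7.29×10⁻⁵ × sin 57° = 1.22×10⁻⁴ s⁻¹
Height gradient: |∂Z/∂n| = 60 m / 179000 m = 3.35×10⁻⁴
On a pressure surface, geostrophic balance gives V_g = (g/f)|∂Z/∂n|:
V_g = 9.81 × 3.35×10⁻⁴ / 1.22×10⁻⁴ = 26.9 m/s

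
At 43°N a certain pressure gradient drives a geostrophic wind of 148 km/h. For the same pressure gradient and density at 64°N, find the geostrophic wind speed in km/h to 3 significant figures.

With the same pressure gradient and density, V_g ∝ 1/f ∝ 1/sin φ.
V₂ = V₁ · sin φ₁ / sin φ₂ = 148 × sin 43° / sin 64°
V₂ = 148 × 0.6820/0.8988 = 112 km/h

112 km/h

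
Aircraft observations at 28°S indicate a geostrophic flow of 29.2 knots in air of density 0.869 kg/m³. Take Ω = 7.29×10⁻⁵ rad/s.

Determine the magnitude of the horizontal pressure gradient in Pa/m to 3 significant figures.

Coriolis parameter at 28°S:
f = 2Ω sin φ = 2 × 7.29×10⁻⁵ × sin 28° = 6.84×10⁻⁵ s⁻¹
Wind speed in SI: 29.2 knots = 15.0 m/s
Geostrophic balance rearranged: |∂P/∂n| = f ρ V_g
|∂P/∂n| = 6.84×10⁻⁵ × 0.869 × 15.0 = 8.94×10⁻⁴ Pa/m

8.94×10⁻⁴ Pa/m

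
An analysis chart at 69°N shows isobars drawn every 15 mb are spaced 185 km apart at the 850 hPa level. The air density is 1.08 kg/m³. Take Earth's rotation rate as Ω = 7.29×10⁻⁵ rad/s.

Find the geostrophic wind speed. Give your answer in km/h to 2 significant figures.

200 km/h

Coriolis parameter at 69°N:
f = 2Ω sin φ = 2 × 7.29×10⁻⁵ × sin 69° = 1.36×10⁻⁴ s⁻¹
Pressure gradient: |∂P/∂n| = 1500 Pa / 185000 m = 8.11×10⁻³ Pa/m
Geostrophic balance (pressure-gradient force = Coriolis force):
V_g = (1/(fρ)) |∂P/∂n| = 8.11×10⁻³ / (1.36×10⁻⁴ × 1.08) = 55.2 m/s
Converting: 55.2 m/s × 3.6 = 200 km/h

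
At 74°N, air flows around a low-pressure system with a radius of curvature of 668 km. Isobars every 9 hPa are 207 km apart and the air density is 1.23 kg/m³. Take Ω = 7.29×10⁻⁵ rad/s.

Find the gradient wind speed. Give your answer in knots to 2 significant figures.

Coriolis parameter at 74°N:
f = 2Ω sin φ = 2 × 7.29×10⁻⁵ × sin 74° = 1.40×10⁻⁴ s⁻¹
Pressure gradient: |∂P/∂n| = 900 Pa / 207000 m = 4.35×10⁻³ Pa/m
Geostrophic speed: V_g = |∂P/∂n|/(fρ) = 4.35×10⁻³/(1.40×10⁻⁴ × 1.23) = 25.2 m/s
Around a low, centrifugal force acts outward with Coriolis, so pressure-gradient force balances both:
(1/ρ)|∂P/∂n| = fV + V²/R  →  V² + fR·V − fR·V_g = 0
With fR = 1.40×10⁻⁴ × 668×10³ m = 93.6 m/s:
V = [−fR + √((fR)² + 4 fR V_g)]/2 = [−93.6 + √(93.6² + 4×93.6×25.2)]/2 = 20.7 m/s
Subgeostrophic (V < V_g = 25.2 m/s), as expected around a low.
Converting: 20.7 m/s × 1.944 = 40 knots

40 knots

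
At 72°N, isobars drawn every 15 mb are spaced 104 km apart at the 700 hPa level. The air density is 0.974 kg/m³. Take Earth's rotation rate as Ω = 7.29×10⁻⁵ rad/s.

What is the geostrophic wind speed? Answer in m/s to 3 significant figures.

Coriolis parameter at 72°N:
f = 2Ω sin φ = 2 × 7.29×10⁻⁵ × sin 72° = 1.39×10⁻⁴ s⁻¹
Pressure gradient: |∂P/∂n| = 1500 Pa / 104000 m = 1.44×10⁻² Pa/m
Geostrophic balance (pressure-gradient force = Coriolis force):
V_g = (1/(fρ)) |∂P/∂n| = 1.44×10⁻² / (1.39×10⁻⁴ × 0.974) = 107 m/s

107 m/s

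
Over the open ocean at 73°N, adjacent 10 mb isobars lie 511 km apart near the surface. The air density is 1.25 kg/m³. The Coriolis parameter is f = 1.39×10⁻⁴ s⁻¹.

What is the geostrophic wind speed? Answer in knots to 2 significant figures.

22 knots

Pressure gradient: |∂P/∂n| = 1000 Pa / 511000 m = 1.96×10⁻³ Pa/m
Geostrophic balance (pressure-gradient force = Coriolis force):
V_g = (1/(fρ)) |∂P/∂n| = 1.96×10⁻³ / (1.39×10⁻⁴ × 1.25) = 11.3 m/s
Converting: 11.3 m/s × 1.944 = 22 knots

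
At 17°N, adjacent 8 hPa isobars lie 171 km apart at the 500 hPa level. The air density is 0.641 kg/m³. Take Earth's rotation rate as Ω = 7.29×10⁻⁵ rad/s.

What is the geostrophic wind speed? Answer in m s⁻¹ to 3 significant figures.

Coriolis parameter at 17°N:
f = 2Ω sin φ = 2 × 7.29×10⁻⁵ × sin 17° = 4.26×10⁻⁵ s⁻¹
Pressure gradient: |∂P/∂n| = 800 Pa / 171000 m = 4.68×10⁻³ Pa/m
Geostrophic balance (pressure-gradient force = Coriolis force):
V_g = (1/(fρ)) |∂P/∂n| = 4.68×10⁻³ / (4.26×10⁻⁵ × 0.641) = 171 m/s

171 m s⁻¹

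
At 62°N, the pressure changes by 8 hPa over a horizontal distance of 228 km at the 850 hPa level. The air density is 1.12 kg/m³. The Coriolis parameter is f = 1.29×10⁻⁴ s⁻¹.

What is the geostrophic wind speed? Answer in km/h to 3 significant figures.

Pressure gradient: |∂P/∂n| = 800 Pa / 228000 m = 3.51×10⁻³ Pa/m
Geostrophic balance (pressure-gradient force = Coriolis force):
V_g = (1/(fρ)) |∂P/∂n| = 3.51×10⁻³ / (1.29×10⁻⁴ × 1.12) = 24.3 m/s
Converting: 24.3 m/s × 3.6 = 87.4 km/h

87.4 km/h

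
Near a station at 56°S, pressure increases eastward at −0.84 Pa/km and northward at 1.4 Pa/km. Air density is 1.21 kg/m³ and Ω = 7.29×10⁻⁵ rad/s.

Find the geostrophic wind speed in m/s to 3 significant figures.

Coriolis parameter at 56°S:
f = 2Ω sin φ = 2 × 7.29×10⁻⁵ × sin 56° = 1.21×10⁻⁴ s⁻¹
In the Southern Hemisphere f is negative: f = −1.21×10⁻⁴ s⁻¹.
Component geostrophic relations (x east, y north):
u_g = −(1/(fρ)) ∂P/∂y,  v_g = (1/(fρ)) ∂P/∂x
u_g = −(1.4×10⁻³)/(−1.21×10⁻⁴ × 1.21) = 9.57 m/s;  v_g = (−0.84×10⁻³)/(−1.21×10⁻⁴ × 1.21) = 5.74 m/s
|V_g| = √(u_g² + v_g²) = 11.2 m/s

11.2 m/s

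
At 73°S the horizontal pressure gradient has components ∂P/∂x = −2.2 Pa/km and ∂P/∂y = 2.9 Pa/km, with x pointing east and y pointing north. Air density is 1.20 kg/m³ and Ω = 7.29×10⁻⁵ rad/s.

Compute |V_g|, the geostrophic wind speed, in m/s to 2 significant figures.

22 m/s

Coriolis parameter at 73°S:
f = 2Ω sin φ = 2 × 7.29×10⁻⁵ × sin 73° = 1.39×10⁻⁴ s⁻¹
In the Southern Hemisphere f is negative: f = −1.39×10⁻⁴ s⁻¹.
Component geostrophic relations (x east, y north):
u_g = −(1/(fρ)) ∂P/∂y,  v_g = (1/(fρ)) ∂P/∂x
u_g = −(2.9×10⁻³)/(−1.39×10⁻⁴ × 1.20) = 17.3 m/s;  v_g = (−2.2×10⁻³)/(−1.39×10⁻⁴ × 1.20) = 13.1 m/s
|V_g| = √(u_g² + v_g²) = 21.8 m/s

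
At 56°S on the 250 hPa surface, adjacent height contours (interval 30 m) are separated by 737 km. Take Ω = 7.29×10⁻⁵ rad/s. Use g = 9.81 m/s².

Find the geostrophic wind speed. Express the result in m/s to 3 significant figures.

Coriolis parameter at 56°S:
f = 2Ω sin φ = 2 × 7.29×10⁻⁵ × sin 56° = 1.21×10⁻⁴ s⁻¹
Height gradient: |∂Z/∂n| = 30 m / 737000 m = 4.07×10⁻⁵
On a pressure surface, geostrophic balance gives V_g = (g/f)|∂Z/∂n|:
V_g = 9.81 × 4.07×10⁻⁵ / 1.21×10⁻⁴ = 3.30 m/s

3.30 m/s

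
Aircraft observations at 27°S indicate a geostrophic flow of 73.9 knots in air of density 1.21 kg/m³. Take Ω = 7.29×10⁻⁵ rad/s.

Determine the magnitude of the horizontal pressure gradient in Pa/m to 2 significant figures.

3.0×10⁻³ Pa/m

Coriolis parameter at 27°S:
f = 2Ω sin φ = 2 × 7.29×10⁻⁵ × sin 27° = 6.62×10⁻⁵ s⁻¹
Wind speed in SI: 73.9 knots = 38.0 m/s
Geostrophic balance rearranged: |∂P/∂n| = f ρ V_g
|∂P/∂n| = 6.62×10⁻⁵ × 1.21 × 38.0 = 3.04×10⁻³ Pa/m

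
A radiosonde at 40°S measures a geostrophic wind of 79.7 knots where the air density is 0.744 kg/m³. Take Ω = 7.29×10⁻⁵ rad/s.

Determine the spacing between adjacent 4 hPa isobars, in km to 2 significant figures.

Coriolis parameter at 40°S:
f = 2Ω sin φ = 2 × 7.29×10⁻⁵ × sin 40° = 9.37×10⁻⁵ s⁻¹
Wind speed in SI: 79.7 knots = 41.0 m/s
Geostrophic balance rearranged: |∂P/∂n| = f ρ V_g
|∂P/∂n| = 9.37×10⁻⁵ × 0.744 × 41.0 = 2.86×10⁻³ Pa/m
Isobar spacing: Δn = ΔP/|∂P/∂n| = 400 Pa / 2.86×10⁻³ Pa/m = 139915 m ≈ 140 km

140 km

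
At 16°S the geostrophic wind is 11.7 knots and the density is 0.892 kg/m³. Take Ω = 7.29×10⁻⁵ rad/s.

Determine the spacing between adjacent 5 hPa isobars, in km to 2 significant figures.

2300 km

Coriolis parameter at 16°S:
f = 2Ω sin φ = 2 × 7.29×10⁻⁵ × sin 16° = 4.02×10⁻⁵ s⁻¹
Wind speed in SI: 11.7 knots = 6.02 m/s
Geostrophic balance rearranged: |∂P/∂n| = f ρ V_g
|∂P/∂n| = 4.02×10⁻⁵ × 0.892 × 6.02 = 2.16×10⁻⁴ Pa/m
Isobar spacing: Δn = ΔP/|∂P/∂n| = 500 Pa / 2.16×10⁻⁴ Pa/m = 2317318 m ≈ 2300 km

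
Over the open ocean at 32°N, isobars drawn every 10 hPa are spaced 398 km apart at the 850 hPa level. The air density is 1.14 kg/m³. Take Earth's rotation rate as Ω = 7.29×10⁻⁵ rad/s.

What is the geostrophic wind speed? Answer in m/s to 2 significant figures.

Coriolis parameter at 32°N:
f = 2Ω sin φ = 2 × 7.29×10⁻⁵ × sin 32° = 7.73×10⁻⁵ s⁻¹
Pressure gradient: |∂P/∂n| = 1000 Pa / 398000 m = 2.51×10⁻³ Pa/m
Geostrophic balance (pressure-gradient force = Coriolis force):
V_g = (1/(fρ)) |∂P/∂n| = 2.51×10⁻³ / (7.73×10⁻⁵ × 1.14) = 28.5 m/s

29 m/s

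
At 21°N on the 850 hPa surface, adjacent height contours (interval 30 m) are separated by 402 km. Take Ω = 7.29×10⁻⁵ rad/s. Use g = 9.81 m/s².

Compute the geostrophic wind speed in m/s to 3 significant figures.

14.0 m/s

Coriolis parameter at 21°N:
f = 2Ω sin φ = 2 × 7.29×10⁻⁵ × sin 21° = 5.23×10⁻⁵ s⁻¹
Height gradient: |∂Z/∂n| = 30 m / 402000 m = 7.46×10⁻⁵
On a pressure surface, geostrophic balance gives V_g = (g/f)|∂Z/∂n|:
V_g = 9.81 × 7.46×10⁻⁵ / 5.23×10⁻⁵ = 14.0 m/s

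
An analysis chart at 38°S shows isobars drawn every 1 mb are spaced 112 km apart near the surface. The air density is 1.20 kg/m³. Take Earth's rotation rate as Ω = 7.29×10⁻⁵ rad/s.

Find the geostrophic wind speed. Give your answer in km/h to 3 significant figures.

29.8 km/h

Coriolis parameter at 38°S:
f = 2Ω sin φ = 2 × 7.29×10⁻⁵ × sin 38° = 8.98×10⁻⁵ s⁻¹
Pressure gradient: |∂P/∂n| = 100 Pa / 112000 m = 8.93×10⁻⁴ Pa/m
Geostrophic balance (pressure-gradient force = Coriolis force):
V_g = (1/(fρ)) |∂P/∂n| = 8.93×10⁻⁴ / (8.98×10⁻⁵ × 1.20) = 8.29 m/s
Converting: 8.29 m/s × 3.6 = 29.8 km/h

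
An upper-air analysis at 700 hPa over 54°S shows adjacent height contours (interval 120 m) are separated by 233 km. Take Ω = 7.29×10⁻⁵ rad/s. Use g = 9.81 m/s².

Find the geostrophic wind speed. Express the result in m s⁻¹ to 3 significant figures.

42.8 m s⁻¹

Coriolis parameter at 54°S:
f = 2Ω sin φ = 2 × 7.29×10⁻⁵ × sin 54° = 1.18×10⁻⁴ s⁻¹
Height gradient: |∂Z/∂n| = 120 m / 233000 m = 5.15×10⁻⁴
On a pressure surface, geostrophic balance gives V_g = (g/f)|∂Z/∂n|:
V_g = 9.81 × 5.15×10⁻⁴ / 1.18×10⁻⁴ = 42.8 m/s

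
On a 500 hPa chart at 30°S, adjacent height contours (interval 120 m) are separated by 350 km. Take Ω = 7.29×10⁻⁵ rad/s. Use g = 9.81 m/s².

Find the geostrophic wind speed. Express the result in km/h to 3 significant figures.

Coriolis parameter at 30°S:
f = 2Ω sin φ = 2 × 7.29×10⁻⁵ × sin 30° = 7.29×10⁻⁵ s⁻¹
Height gradient: |∂Z/∂n| = 120 m / 350000 m = 3.43×10⁻⁴
On a pressure surface, geostrophic balance gives V_g = (g/f)|∂Z/∂n|:
V_g = 9.81 × 3.43×10⁻⁴ / 7.29×10⁻⁵ = 46.1 m/s
Converting: 46.1 m/s × 3.6 = 166 km/h

166 km/h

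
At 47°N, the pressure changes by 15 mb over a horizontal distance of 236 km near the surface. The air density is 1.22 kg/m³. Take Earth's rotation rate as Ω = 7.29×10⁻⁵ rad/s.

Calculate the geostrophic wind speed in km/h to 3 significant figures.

176 km/h

Coriolis parameter at 47°N:
f = 2Ω sin φ = 2 × 7.29×10⁻⁵ × sin 47° = 1.07×10⁻⁴ s⁻¹
Pressure gradient: |∂P/∂n| = 1500 Pa / 236000 m = 6.36×10⁻³ Pa/m
Geostrophic balance (pressure-gradient force = Coriolis force):
V_g = (1/(fρ)) |∂P/∂n| = 6.36×10⁻³ / (1.07×10⁻⁴ × 1.22) = 48.9 m/s
Converting: 48.9 m/s × 3.6 = 176 km/h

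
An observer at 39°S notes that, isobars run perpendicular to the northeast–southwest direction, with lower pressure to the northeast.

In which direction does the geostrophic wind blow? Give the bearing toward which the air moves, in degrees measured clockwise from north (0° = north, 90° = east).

315°

The pressure-gradient force points toward the northeast (bearing 045°).
Geostrophic balance: in the Southern Hemisphere the Coriolis force deflects motion to the left, so the geostrophic wind blows 90° to the left of the pressure-gradient force (low pressure on the right).
Rotating 045° by 90° counterclockwise gives 315° — the wind blows toward the northwest.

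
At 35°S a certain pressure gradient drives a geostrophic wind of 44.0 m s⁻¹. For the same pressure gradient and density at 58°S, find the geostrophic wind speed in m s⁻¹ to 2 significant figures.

30 m s⁻¹

With the same pressure gradient and density, V_g ∝ 1/f ∝ 1/sin φ.
V₂ = V₁ · sin φ₁ / sin φ₂ = 44.0 × sin 35° / sin 58°
V₂ = 44.0 × 0.5736/0.8480 = 30 m s⁻¹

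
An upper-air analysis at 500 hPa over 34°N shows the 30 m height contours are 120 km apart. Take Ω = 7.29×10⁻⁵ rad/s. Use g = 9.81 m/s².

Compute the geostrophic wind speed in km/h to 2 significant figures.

Coriolis parameter at 34°N:
f = 2Ω sin φ = 2 × 7.29×10⁻⁵ × sin 34° = 8.15×10⁻⁵ s⁻¹
Height gradient: |∂Z/∂n| = 30 m / 120000 m = 2.50×10⁻⁴
On a pressure surface, geostrophic balance gives V_g = (g/f)|∂Z/∂n|:
V_g = 9.81 × 2.50×10⁻⁴ / 8.15×10⁻⁵ = 30.1 m/s
Converting: 30.1 m/s × 3.6 = 110 km/h

110 km/h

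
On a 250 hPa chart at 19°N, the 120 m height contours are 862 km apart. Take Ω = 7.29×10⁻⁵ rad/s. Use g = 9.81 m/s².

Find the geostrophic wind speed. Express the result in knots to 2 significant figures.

Coriolis parameter at 19°N:
f = 2Ω sin φ = 2 × 7.29×10⁻⁵ × sin 19° = 4.75×10⁻⁵ s⁻¹
Height gradient: |∂Z/∂n| = 120 m / 862000 m = 1.39×10⁻⁴
On a pressure surface, geostrophic balance gives V_g = (g/f)|∂Z/∂n|:
V_g = 9.81 × 1.39×10⁻⁴ / 4.75×10⁻⁵ = 28.8 m/s
Converting: 28.8 m/s × 1.944 = 56 knots

56 knots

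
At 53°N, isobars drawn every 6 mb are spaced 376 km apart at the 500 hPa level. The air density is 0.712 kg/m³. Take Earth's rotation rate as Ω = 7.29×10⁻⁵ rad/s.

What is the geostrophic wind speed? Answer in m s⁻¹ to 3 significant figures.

19.2 m s⁻¹

Coriolis parameter at 53°N:
f = 2Ω sin φ = 2 × 7.29×10⁻⁵ × sin 53° = 1.16×10⁻⁴ s⁻¹
Pressure gradient: |∂P/∂n| = 600 Pa / 376000 m = 1.60×10⁻³ Pa/m
Geostrophic balance (pressure-gradient force = Coriolis force):
V_g = (1/(fρ)) |∂P/∂n| = 1.60×10⁻³ / (1.16×10⁻⁴ × 0.712) = 19.2 m/s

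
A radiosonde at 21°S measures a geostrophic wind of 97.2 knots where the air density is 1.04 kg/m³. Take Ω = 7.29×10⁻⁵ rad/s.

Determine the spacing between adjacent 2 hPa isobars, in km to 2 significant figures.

74 km

Coriolis parameter at 21°S:
f = 2Ω sin φ = 2 × 7.29×10⁻⁵ × sin 21° = 5.23×10⁻⁵ s⁻¹
Wind speed in SI: 97.2 knots = 50.0 m/s
Geostrophic balance rearranged: |∂P/∂n| = f ρ V_g
|∂P/∂n| = 5.23×10⁻⁵ × 1.04 × 50.0 = 2.72×10⁻³ Pa/m
Isobar spacing: Δn = ΔP/|∂P/∂n| = 200 Pa / 2.72×10⁻³ Pa/m = 73605 m ≈ 74 km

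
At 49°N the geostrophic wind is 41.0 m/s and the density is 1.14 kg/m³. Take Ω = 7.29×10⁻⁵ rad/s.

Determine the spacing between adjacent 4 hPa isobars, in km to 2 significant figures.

78 km

Coriolis parameter at 49°N:
f = 2Ω sin φ = 2 × 7.29×10⁻⁵ × sin 49° = 1.10×10⁻⁴ s⁻¹
Geostrophic balance rearranged: |∂P/∂n| = f ρ V_g
|∂P/∂n| = 1.10×10⁻⁴ × 1.14 × 41.0 = 5.14×10⁻³ Pa/m
Isobar spacing: Δn = ΔP/|∂P/∂n| = 400 Pa / 5.14×10⁻³ Pa/m = 77774 m ≈ 78 km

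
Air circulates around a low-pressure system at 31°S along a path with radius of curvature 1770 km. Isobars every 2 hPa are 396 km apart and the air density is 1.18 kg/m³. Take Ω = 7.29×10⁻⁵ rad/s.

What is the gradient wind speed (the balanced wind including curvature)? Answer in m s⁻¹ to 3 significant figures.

5.47 m s⁻¹

Coriolis parameter at 31°S:
f = 2Ω sin φ = 2 × 7.29×10⁻⁵ × sin 31° = 7.51×10⁻⁵ s⁻¹
Pressure gradient: |∂P/∂n| = 200 Pa / 396000 m = 5.05×10⁻⁴ Pa/m
Geostrophic speed: V_g = |∂P/∂n|/(fρ) = 5.05×10⁻⁴/(7.51×10⁻⁵ × 1.18) = 5.70 m/s
Around a low, centrifugal force acts outward with Coriolis, so pressure-gradient force balances both:
(1/ρ)|∂P/∂n| = fV + V²/R  →  V² + fR·V − fR·V_g = 0
With fR = 7.51×10⁻⁵ × 1770×10³ m = 133 m/s:
V = [−fR + √((fR)² + 4 fR V_g)]/2 = [−133 + √(133² + 4×133×5.7)]/2 = 5.47 m/s
Subgeostrophic (V < V_g = 5.7 m/s), as expected around a low.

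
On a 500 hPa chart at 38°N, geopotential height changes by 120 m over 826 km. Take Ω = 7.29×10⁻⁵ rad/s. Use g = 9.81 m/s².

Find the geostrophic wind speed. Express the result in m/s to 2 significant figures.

16 m/s

Coriolis parameter at 38°N:
f = 2Ω sin φ = 2 × 7.29×10⁻⁵ × sin 38° = 8.98×10⁻⁵ s⁻¹
Height gradient: |∂Z/∂n| = 120 m / 826000 m = 1.45×10⁻⁴
On a pressure surface, geostrophic balance gives V_g = (g/f)|∂Z/∂n|:
V_g = 9.81 × 1.45×10⁻⁴ / 8.98×10⁻⁵ = 15.9 m/s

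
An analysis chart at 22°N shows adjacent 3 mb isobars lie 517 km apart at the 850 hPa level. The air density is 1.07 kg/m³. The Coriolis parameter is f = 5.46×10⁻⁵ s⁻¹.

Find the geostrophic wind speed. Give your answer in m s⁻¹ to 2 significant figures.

Pressure gradient: |∂P/∂n| = 300 Pa / 517000 m = 5.80×10⁻⁴ Pa/m
Geostrophic balance (pressure-gradient force = Coriolis force):
V_g = (1/(fρ)) |∂P/∂n| = 5.80×10⁻⁴ / (5.46×10⁻⁵ × 1.07) = 9.93 m/s

9.9 m s⁻¹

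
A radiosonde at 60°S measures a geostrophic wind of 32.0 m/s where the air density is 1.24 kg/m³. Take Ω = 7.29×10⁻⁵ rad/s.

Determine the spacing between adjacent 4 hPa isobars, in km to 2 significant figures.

80 km

Coriolis parameter at 60°S:
f = 2Ω sin φ = 2 × 7.29×10⁻⁵ × sin 60° = 1.26×10⁻⁴ s⁻¹
Geostrophic balance rearranged: |∂P/∂n| = f ρ V_g
|∂P/∂n| = 1.26×10⁻⁴ × 1.24 × 32.0 = 5.01×10⁻³ Pa/m
Isobar spacing: Δn = ΔP/|∂P/∂n| = 400 Pa / 5.01×10⁻³ Pa/m = 79836 m ≈ 80 km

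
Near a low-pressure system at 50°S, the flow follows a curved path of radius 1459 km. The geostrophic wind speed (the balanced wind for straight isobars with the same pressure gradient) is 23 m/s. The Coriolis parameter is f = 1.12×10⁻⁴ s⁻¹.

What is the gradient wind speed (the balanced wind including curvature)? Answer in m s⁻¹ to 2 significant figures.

20 m s⁻¹

Around a low, centrifugal force acts outward with Coriolis, so pressure-gradient force balances both:
(1/ρ)|∂P/∂n| = fV + V²/R  →  V² + fR·V − fR·V_g = 0
With fR = 1.12×10⁻⁴ × 1459×10³ m = 163 m/s:
V = [−fR + √((fR)² + 4 fR V_g)]/2 = [−163 + √(163² + 4×163×23)]/2 = 20.4 m/s
Subgeostrophic (V < V_g = 23 m/s), as expected around a low.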